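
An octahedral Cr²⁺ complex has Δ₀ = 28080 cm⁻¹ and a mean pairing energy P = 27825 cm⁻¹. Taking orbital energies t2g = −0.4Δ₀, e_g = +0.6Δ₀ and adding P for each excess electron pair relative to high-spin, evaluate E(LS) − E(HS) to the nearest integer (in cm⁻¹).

Cr is in group 6, so Cr²⁺ is d⁴ (6 − 2 = 4).
High-spin d⁴ fills as t2g^3 e_g^1 with CFSE 3(−0.4) + 1(+0.6) = -0.6Δ₀ = -16848 cm⁻¹.
Low-spin: t2g^4 e_g^0, orbital CFSE = -1.6Δ₀ = -44928 cm⁻¹; plus 1 excess pair × P = +27825 cm⁻¹; total -17103 cm⁻¹.
The difference is -17103 − (-16848) = -255 cm⁻¹, so low-spin lies lower.

-255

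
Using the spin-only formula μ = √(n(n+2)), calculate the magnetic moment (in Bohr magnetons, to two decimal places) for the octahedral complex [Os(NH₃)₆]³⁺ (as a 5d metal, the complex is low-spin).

1.73 Bohr magnetons

NH₃ is neutral, so the +3 overall charge sits on Os: oxidation state +3.
Os is in group 8, so Os³⁺ is d⁵ (8 − 3 = 5).
Configuration: t2g^5 e_g^0 → 1 unpaired electron.
μ(spin-only) = √[1(1+2)] = √3 ≈ 1.73 Bohr magnetons.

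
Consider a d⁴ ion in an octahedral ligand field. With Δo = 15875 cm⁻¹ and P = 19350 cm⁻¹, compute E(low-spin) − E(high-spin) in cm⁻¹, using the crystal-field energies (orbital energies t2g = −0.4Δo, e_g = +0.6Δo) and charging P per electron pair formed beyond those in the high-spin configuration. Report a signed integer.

3475

High-spin d⁴ fills as t2g^3 e_g^1 with CFSE 3(−0.4) + 1(+0.6) = -0.6Δo = -9525 cm⁻¹.
For low-spin the configuration is t2g^4 e_g^0: orbital energy -1.6 × 15875 = -25400 cm⁻¹, and 1 additional pair relative to high-spin adds 19350 cm⁻¹, giving -6050 cm⁻¹.
The difference is -6050 − (-9525) = 3475 cm⁻¹, so high-spin lies lower.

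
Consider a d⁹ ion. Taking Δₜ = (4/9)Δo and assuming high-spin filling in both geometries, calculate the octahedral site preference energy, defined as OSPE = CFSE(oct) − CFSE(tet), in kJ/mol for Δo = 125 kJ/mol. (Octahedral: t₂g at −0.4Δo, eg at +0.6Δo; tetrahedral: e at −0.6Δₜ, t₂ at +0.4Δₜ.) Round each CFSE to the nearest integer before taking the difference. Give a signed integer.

-53

Octahedral high-spin t2g^6 e_g^3: CFSE = -0.6 × 125 = -75 kJ/mol.
In a tetrahedral site the filling is e^4 t2^5: CFSE(tet) = -0.4Δₜ = -0.4 × (4/9)(125) = -22 kJ/mol.
Subtracting, OSPE = -75 − (-22) = -53 kJ/mol.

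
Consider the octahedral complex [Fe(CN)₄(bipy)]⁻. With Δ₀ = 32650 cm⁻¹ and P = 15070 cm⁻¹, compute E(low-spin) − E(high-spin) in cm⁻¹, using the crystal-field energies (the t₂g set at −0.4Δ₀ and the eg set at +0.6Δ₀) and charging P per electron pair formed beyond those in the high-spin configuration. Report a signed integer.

Ligand charges: 4×(-1) from CN⁻ and 1×(+0) from bipy sum to -4; with overall charge -1, Fe is +3.
Fe³⁺: group 8, so d-count = 8 − 3 = 5.
High-spin: t₂g³ eg², CFSE = 0.0Δ₀ = 0 cm⁻¹.
Low-spin: t₂g⁵ eg⁰, orbital CFSE = -2.0Δ₀ = -65300 cm⁻¹; plus 2 excess pairs × P = +30140 cm⁻¹; total -35160 cm⁻¹.
Thus E(LS) − E(HS) = -35160 cm⁻¹.

-35160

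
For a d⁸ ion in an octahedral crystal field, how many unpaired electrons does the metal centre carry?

Configuration: t₂g⁶ eg², giving 2 unpaired electrons.

2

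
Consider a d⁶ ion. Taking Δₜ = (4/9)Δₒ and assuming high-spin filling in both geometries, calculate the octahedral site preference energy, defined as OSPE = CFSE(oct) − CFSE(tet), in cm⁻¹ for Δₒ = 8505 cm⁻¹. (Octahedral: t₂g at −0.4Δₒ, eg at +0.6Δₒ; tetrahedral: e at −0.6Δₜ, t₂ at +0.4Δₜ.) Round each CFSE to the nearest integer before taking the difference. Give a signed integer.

-1134

Octahedral high-spin t₂g⁴ eg²: CFSE = -0.4 × 8505 = -3402 cm⁻¹.
Tetrahedral: e³ t₂³, CFSE = 3(−0.6) + 3(+0.4) = -0.6Δₜ = -0.6 × (4/9) × 8505 = -2268 cm⁻¹.
Subtracting, OSPE = -3402 − (-2268) = -1134 cm⁻¹.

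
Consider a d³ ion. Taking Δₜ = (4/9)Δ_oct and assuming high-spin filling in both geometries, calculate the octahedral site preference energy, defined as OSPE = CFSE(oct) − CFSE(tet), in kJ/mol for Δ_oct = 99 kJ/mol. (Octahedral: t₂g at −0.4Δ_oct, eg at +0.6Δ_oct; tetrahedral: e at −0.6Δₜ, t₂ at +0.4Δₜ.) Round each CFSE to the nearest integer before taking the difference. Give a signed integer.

-84

Octahedral (high-spin): t₂g³ eg⁰, CFSE = 3(−0.4) + 0(+0.6) = -1.2Δ_oct = -1.2 × 99 = -119 kJ/mol.
Tetrahedral e² t₂¹ gives -0.8Δₜ = -0.8 × (4/9) × 99 = -35 kJ/mol.
OSPE = CFSE(oct) − CFSE(tet) = -119 − (-35) = -84 kJ/mol.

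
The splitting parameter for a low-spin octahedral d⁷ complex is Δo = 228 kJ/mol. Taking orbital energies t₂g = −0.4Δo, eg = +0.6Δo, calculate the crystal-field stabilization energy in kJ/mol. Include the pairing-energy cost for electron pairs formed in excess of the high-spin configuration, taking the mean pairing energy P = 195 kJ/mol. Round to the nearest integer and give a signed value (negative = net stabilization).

-215

The d⁷ electrons fill as t₂g⁶ eg¹.
The orbital stabilization is -1.8Δo = -1.8 × 228 = -410 kJ/mol.
High-spin d⁷ would be t₂g⁵ eg² with 2 pairs; low-spin has 3, so 1 excess pair costs +1P = +195 kJ/mol.
Combining: -410 + 195 = -215 kJ/mol.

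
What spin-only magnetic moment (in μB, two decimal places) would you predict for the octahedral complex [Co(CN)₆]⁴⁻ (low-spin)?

1.73 μB

Each CN⁻ contributes -1; 6 × (-1) = -6. With overall charge -4, Co is in the +2 oxidation state.
Group 9 minus oxidation state +2 gives a d⁷ configuration for Co²⁺.
Configuration: t2g^6 e_g^1 → 1 unpaired electron.
μ(spin-only) = √[1(1+2)] = √3 ≈ 1.73 μB.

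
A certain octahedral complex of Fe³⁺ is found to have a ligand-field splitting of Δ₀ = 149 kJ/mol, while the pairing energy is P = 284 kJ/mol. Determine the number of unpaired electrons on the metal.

Fe³⁺: group 8, so d-count = 8 − 3 = 5.
Δ₀ < P, so pairing is avoided: the ground state is high-spin.
Configuration: t₂g³ eg².
Unpaired electrons: 5.

5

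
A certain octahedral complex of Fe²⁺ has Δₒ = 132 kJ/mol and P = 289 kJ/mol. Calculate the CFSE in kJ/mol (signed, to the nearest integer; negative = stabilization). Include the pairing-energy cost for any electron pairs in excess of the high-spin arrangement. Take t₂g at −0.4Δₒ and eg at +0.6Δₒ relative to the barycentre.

Fe is in group 8, so Fe²⁺ is d⁶ (8 − 2 = 6).
Δₒ < P, so pairing is avoided: the ground state is high-spin.
That gives t₂g⁴ eg².
Orbital CFSE = -0.4Δₒ = -0.4 × 132 = -53 kJ/mol.
High-spin has no excess pairs, so no pairing correction applies.

-53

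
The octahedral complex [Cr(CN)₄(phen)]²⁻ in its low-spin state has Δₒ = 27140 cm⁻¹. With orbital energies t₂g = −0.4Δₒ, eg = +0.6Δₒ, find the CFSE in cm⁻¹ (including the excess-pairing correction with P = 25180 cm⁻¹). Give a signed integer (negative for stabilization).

-18244

Ligand charges: 4×(-1) from CN⁻ and 1×(+0) from phen sum to -4; with overall charge -2, Cr is +2.
Cr is in group 6, so Cr²⁺ is d⁴ (6 − 2 = 4).
Configuration: t₂g⁴ eg⁰.
CFSE(orbital) = 4×(-0.4Δₒ) + 0×(0.6Δₒ) = -1.6Δₒ; with Δₒ = 27140 cm⁻¹ that is -43424 cm⁻¹.
High-spin d⁴ would be t₂g³ eg¹ with 0 pairs; low-spin has 1, so 1 excess pair costs +1P = +25180 cm⁻¹.
Net CFSE = -43424 + 25180 = -18244 cm⁻¹.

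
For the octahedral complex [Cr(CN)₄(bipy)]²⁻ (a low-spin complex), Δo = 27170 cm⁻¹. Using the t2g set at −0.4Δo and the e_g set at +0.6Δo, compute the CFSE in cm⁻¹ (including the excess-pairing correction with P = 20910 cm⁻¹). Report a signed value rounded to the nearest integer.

Ligand charges: 4×(-1) from CN⁻ and 1×(+0) from bipy sum to -4; with overall charge -2, Cr is +2.
Cr is in group 6, so Cr²⁺ is d⁴ (6 − 2 = 4).
The d⁴ electrons fill as t2g^4 e_g^0.
Orbital CFSE = 4(-0.4) + 0(0.6) = -1.6Δo = -1.6 × 27170 = -43472 cm⁻¹.
Pairing penalty: 1 pair vs 0 in the high-spin reference → 1 extra × P = 20910 cm⁻¹.
Overall CFSE = -43472 + 20910 = -22562 cm⁻¹.

-22562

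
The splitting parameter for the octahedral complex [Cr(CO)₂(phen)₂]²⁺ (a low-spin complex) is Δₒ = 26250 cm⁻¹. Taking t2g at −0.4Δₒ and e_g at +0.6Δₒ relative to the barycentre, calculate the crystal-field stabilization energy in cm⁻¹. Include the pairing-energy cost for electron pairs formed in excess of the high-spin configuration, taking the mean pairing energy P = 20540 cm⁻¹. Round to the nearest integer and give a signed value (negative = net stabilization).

Ligand charges: 2×(+0) from CO and 2×(+0) from phen sum to +0; with overall charge +2, Cr is +2.
Cr²⁺: group 6, so d-count = 6 − 2 = 4.
Configuration: t2g^4 e_g^0.
CFSE(orbital) = 4×(-0.4Δₒ) + 0×(0.6Δₒ) = -1.6Δₒ; with Δₒ = 26250 cm⁻¹ that is -42000 cm⁻¹.
Relative to high-spin t2g^3 e_g^1 (0 paired), the low-spin configuration has 1 additional pair, contributing +1 × 20540 = +20540 cm⁻¹.
Overall CFSE = -42000 + 20540 = -21460 cm⁻¹.

-21460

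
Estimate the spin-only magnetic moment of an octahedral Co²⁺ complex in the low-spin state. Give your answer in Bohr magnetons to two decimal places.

1.73 Bohr magnetons

Co is in group 9, so Co²⁺ is d⁷ (9 − 2 = 7).
Configuration: t2g^6 e_g^1 → 1 unpaired electron.
μ(spin-only) = √[1(1+2)] = √3 ≈ 1.73 Bohr magnetons.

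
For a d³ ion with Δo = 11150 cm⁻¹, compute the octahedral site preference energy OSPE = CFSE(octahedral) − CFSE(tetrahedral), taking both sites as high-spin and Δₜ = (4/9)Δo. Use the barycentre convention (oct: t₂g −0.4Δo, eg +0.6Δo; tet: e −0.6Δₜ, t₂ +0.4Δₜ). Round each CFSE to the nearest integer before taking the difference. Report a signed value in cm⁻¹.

Octahedral (high-spin): t2g^3 e_g^0, CFSE = 3(−0.4) + 0(+0.6) = -1.2Δo = -1.2 × 11150 = -13380 cm⁻¹.
In a tetrahedral site the filling is e^2 t2^1: CFSE(tet) = -0.8Δₜ = -0.8 × (4/9)(11150) = -3964 cm⁻¹.
OSPE = CFSE(oct) − CFSE(tet) = -13380 − (-3964) = -9416 cm⁻¹.

-9416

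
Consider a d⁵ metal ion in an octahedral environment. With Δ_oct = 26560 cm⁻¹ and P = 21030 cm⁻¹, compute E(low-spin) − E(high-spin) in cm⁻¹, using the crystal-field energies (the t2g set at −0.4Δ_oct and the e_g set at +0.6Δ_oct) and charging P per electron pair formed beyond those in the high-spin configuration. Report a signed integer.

High-spin d⁵ fills as t2g^3 e_g^2 with CFSE 3(−0.4) + 2(+0.6) = 0.0Δ_oct = 0 cm⁻¹.
Low-spin t2g^5 e_g^0 gives -2.0Δ_oct = -53120 cm⁻¹, but forming 2 extra pairs costs 2P = 42060 cm⁻¹, so E(LS) = -53120 + 42060 = -11060 cm⁻¹.
The difference is -11060 − (0) = -11060 cm⁻¹, so low-spin lies lower.

-11060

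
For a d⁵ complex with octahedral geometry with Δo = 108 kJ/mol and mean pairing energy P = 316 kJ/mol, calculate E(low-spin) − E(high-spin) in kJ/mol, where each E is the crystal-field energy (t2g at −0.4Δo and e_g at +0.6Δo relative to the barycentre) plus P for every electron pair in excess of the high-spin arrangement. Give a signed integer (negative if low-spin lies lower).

High-spin: t2g^3 e_g^2, CFSE = 0.0Δo = 0 kJ/mol.
Low-spin t2g^5 e_g^0 gives -2.0Δo = -216 kJ/mol, but forming 2 extra pairs costs 2P = 632 kJ/mol, so E(LS) = -216 + 632 = 416 kJ/mol.
Thus E(LS) − E(HS) = 416 kJ/mol.

416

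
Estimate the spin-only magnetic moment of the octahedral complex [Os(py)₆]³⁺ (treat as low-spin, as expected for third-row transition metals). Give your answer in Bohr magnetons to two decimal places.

py is neutral, so the +3 overall charge sits on Os: oxidation state +3.
Group 8 minus oxidation state +3 gives a d⁵ configuration for Os³⁺.
Configuration: t₂g⁵ eg⁰ → 1 unpaired electron.
μ(spin-only) = √[1(1+2)] = √3 ≈ 1.73 Bohr magnetons.

1.73 Bohr magnetons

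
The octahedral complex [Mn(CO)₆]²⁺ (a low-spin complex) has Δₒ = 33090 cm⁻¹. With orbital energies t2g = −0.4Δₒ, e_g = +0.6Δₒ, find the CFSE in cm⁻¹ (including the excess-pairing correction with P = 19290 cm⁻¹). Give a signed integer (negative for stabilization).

CO is neutral, so the +2 overall charge sits on Mn: oxidation state +2.
Mn sits in group 7; removing 2 electrons leaves Mn²⁺ with 7 − 2 = 5 d electrons.
Electron filling gives t2g^5 e_g^0.
Orbital CFSE = 5(-0.4) + 0(0.6) = -2.0Δₒ = -2.0 × 33090 = -66180 cm⁻¹.
Pairing penalty: 2 pairs vs 0 in the high-spin reference → 2 extra × P = 38580 cm⁻¹.
Overall CFSE = -66180 + 38580 = -27600 cm⁻¹.

-27600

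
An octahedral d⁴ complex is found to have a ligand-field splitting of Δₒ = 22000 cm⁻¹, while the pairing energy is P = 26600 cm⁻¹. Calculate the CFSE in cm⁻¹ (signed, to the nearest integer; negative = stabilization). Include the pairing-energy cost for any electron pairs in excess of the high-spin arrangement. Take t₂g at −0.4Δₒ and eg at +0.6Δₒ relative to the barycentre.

Here Δₒ < P (22000 < 26600), so the high-spin state is favoured.
Filling d⁴ accordingly: t₂g³ eg¹.
Orbital CFSE = -0.6Δₒ = -0.6 × 22000 = -13200 cm⁻¹.
High-spin has no excess pairs, so no pairing correction applies.

-13200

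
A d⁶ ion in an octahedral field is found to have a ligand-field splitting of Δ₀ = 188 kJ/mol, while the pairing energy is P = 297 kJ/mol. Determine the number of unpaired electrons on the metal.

4

Since Δ₀ = 188 kJ/mol < P = 297 kJ/mol, the complex adopts the high-spin configuration.
That gives t₂g⁴ eg².
Unpaired electrons: 4.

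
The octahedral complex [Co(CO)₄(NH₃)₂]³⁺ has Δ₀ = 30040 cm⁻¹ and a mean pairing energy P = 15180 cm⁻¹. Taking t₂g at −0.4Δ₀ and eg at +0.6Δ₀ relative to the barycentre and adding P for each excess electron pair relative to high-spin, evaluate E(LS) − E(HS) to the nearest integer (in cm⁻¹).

Ligand charges: 4×(+0) from CO and 2×(+0) from NH₃ sum to +0; with overall charge +3, Co is +3.
Group 9 minus oxidation state +3 gives a d⁶ configuration for Co³⁺.
High-spin: t₂g⁴ eg², CFSE = -0.4Δ₀ = -12016 cm⁻¹.
Low-spin: t₂g⁶ eg⁰, orbital CFSE = -2.4Δ₀ = -72096 cm⁻¹; plus 2 excess pairs × P = +30360 cm⁻¹; total -41736 cm⁻¹.
The difference is -41736 − (-12016) = -29720 cm⁻¹, so low-spin lies lower.

-29720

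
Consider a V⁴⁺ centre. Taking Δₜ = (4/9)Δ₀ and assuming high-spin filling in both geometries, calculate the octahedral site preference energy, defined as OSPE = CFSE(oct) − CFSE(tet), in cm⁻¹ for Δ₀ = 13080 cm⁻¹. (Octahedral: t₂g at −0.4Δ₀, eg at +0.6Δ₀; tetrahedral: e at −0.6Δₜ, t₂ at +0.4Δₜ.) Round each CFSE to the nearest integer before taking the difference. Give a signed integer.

V⁴⁺: group 5, so d-count = 5 − 4 = 1.
Octahedral (high-spin): t2g^1 e_g^0, CFSE = 1(−0.4) + 0(+0.6) = -0.4Δ₀ = -0.4 × 13080 = -5232 cm⁻¹.
In a tetrahedral site the filling is e^1 t2^0: CFSE(tet) = -0.6Δₜ = -0.6 × (4/9)(13080) = -3488 cm⁻¹.
OSPE = CFSE(oct) − CFSE(tet) = -5232 − (-3488) = -1744 cm⁻¹.

-1744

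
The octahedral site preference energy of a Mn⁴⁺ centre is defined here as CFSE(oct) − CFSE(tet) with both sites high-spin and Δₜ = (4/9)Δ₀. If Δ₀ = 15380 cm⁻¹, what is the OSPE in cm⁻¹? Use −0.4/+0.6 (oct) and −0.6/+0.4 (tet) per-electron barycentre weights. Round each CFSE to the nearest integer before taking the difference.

-12988

Mn is in group 7, so Mn⁴⁺ is d³ (7 − 4 = 3).
Octahedral high-spin t₂g³ eg⁰: CFSE = -1.2 × 15380 = -18456 cm⁻¹.
Tetrahedral: e² t₂¹, CFSE = 2(−0.6) + 1(+0.4) = -0.8Δₜ = -0.8 × (4/9) × 15380 = -5468 cm⁻¹.
OSPE = -18456 − (-5468) = -12988 cm⁻¹.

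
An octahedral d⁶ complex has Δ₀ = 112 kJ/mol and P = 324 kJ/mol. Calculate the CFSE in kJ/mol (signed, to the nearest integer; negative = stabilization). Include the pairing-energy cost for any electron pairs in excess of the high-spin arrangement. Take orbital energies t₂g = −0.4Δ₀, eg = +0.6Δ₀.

With Δ₀ < P the complex is high-spin.
Filling d⁶ accordingly: t₂g⁴ eg².
Orbital CFSE = -0.4Δ₀ = -0.4 × 112 = -45 kJ/mol.
High-spin has no excess pairs, so no pairing correction applies.

-45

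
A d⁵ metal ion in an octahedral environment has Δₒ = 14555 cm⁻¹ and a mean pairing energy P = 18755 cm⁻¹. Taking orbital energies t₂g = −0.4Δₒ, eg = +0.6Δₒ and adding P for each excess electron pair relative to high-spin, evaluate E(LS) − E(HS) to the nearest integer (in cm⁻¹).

8400

In the high-spin limit (t₂g³ eg²) the orbital term is 0.0Δₒ = 0 cm⁻¹, with no excess pairing.
Low-spin t₂g⁵ eg⁰ gives -2.0Δₒ = -29110 cm⁻¹, but forming 2 extra pairs costs 2P = 37510 cm⁻¹, so E(LS) = -29110 + 37510 = 8400 cm⁻¹.
The difference is 8400 − (0) = 8400 cm⁻¹, so high-spin lies lower.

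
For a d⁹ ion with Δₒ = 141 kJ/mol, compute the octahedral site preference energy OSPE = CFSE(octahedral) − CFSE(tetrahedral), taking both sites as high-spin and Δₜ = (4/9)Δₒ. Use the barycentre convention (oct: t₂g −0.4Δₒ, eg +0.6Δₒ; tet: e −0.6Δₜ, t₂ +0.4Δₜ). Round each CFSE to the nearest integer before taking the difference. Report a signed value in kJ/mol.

In an octahedral site d⁹ (HS) is t₂g⁶ eg³, giving CFSE(oct) = -0.6Δₒ = -85 kJ/mol.
Tetrahedral: e⁴ t₂⁵, CFSE = 4(−0.6) + 5(+0.4) = -0.4Δₜ = -0.4 × (4/9) × 141 = -25 kJ/mol.
Subtracting, OSPE = -85 − (-25) = -60 kJ/mol.

-60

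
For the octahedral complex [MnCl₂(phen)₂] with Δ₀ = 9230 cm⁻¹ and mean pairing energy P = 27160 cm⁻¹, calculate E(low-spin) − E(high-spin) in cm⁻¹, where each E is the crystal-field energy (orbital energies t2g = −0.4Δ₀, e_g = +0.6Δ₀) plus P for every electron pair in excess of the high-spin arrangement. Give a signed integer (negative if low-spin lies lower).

35860

Ligand charges: 2×(-1) from Cl⁻ and 2×(+0) from phen sum to -2; with overall charge +0, Mn is +2.
Mn is in group 7, so Mn²⁺ is d⁵ (7 − 2 = 5).
In the high-spin limit (t2g^3 e_g^2) the orbital term is 0.0Δ₀ = 0 cm⁻¹, with no excess pairing.
Low-spin t2g^5 e_g^0 gives -2.0Δ₀ = -18460 cm⁻¹, but forming 2 extra pairs costs 2P = 54320 cm⁻¹, so E(LS) = -18460 + 54320 = 35860 cm⁻¹.
E(LS) − E(HS) = 35860 − (0) = 35860 cm⁻¹.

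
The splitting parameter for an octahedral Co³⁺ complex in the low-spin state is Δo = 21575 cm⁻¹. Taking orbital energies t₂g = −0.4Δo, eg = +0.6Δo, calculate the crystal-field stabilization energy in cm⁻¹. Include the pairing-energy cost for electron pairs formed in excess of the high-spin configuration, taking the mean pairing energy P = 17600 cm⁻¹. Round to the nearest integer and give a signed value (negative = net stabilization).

-16580

Co is in group 9, so Co³⁺ is d⁶ (9 − 3 = 6).
The d⁶ electrons fill as t₂g⁶ eg⁰.
CFSE(orbital) = 6×(-0.4Δo) + 0×(0.6Δo) = -2.4Δo; with Δo = 21575 cm⁻¹ that is -51780 cm⁻¹.
Pairing penalty: 3 pairs vs 1 in the high-spin reference → 2 extra × P = 35200 cm⁻¹.
Net CFSE = -51780 + 35200 = -16580 cm⁻¹.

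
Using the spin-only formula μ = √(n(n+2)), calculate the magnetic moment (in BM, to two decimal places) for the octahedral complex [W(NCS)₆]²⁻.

Each NCS⁻ contributes -1; 6 × (-1) = -6. With overall charge -2, W is in the +4 oxidation state.
W sits in group 6; removing 4 electrons leaves W⁴⁺ with 6 − 4 = 2 d electrons.
For octahedral d² the high- and low-spin configurations coincide.
Configuration: t2g^2 e_g^0 → 2 unpaired electrons.
μ(spin-only) = √[2(2+2)] = √8 ≈ 2.83 BM.

2.83 BM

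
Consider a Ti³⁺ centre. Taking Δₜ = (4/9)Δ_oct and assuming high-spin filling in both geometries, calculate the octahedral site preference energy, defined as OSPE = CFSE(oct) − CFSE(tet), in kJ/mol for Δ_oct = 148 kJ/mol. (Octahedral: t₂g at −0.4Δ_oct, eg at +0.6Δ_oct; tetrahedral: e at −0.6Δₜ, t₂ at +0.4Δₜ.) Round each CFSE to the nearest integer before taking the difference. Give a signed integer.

-20

Ti is in group 4, so Ti³⁺ is d¹ (4 − 3 = 1).
Octahedral (high-spin): t₂g¹ eg⁰, CFSE = 1(−0.4) + 0(+0.6) = -0.4Δ_oct = -0.4 × 148 = -59 kJ/mol.
Tetrahedral: e¹ t₂⁰, CFSE = 1(−0.6) + 0(+0.4) = -0.6Δₜ = -0.6 × (4/9) × 148 = -39 kJ/mol.
OSPE = -59 − (-39) = -20 kJ/mol.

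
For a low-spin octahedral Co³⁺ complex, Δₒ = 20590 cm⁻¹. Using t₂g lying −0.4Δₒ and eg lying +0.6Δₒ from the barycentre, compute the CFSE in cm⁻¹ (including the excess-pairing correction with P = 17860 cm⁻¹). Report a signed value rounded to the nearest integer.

Co³⁺: group 9, so d-count = 9 − 3 = 6.
Configuration: t₂g⁶ eg⁰.
The orbital stabilization is -2.4Δₒ = -2.4 × 20590 = -49416 cm⁻¹.
High-spin d⁶ would be t₂g⁴ eg² with 1 pair; low-spin has 3, so 2 excess pairs cost +2P = +35720 cm⁻¹.
Combining: -49416 + 35720 = -13696 cm⁻¹.

-13696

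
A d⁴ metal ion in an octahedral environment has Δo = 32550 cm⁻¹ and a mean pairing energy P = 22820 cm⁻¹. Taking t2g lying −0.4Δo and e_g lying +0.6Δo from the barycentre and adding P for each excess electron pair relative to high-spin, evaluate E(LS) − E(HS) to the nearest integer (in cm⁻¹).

-9730

High-spin: t2g^3 e_g^1, CFSE = -0.6Δo = -19530 cm⁻¹.
Low-spin: t2g^4 e_g^0, orbital CFSE = -1.6Δo = -52080 cm⁻¹; plus 1 excess pair × P = +22820 cm⁻¹; total -29260 cm⁻¹.
E(LS) − E(HS) = -29260 − (-19530) = -9730 cm⁻¹.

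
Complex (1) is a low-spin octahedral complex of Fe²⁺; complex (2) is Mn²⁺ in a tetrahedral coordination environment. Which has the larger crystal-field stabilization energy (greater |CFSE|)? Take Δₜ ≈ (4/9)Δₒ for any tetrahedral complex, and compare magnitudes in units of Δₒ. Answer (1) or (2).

(1): Fe sits in group 8; removing 2 electrons leaves Fe²⁺ with 8 − 2 = 6 d electrons; t2g^6 e_g^0, CFSE = -2.4Δₒ.
(2): Mn is in group 7, so Mn²⁺ is d⁵ (7 − 2 = 5); Tetrahedral splitting is small, so the complex is high-spin; e^2 t2^3, CFSE = 0.0Δₜ ≈ 0.00Δₒ.
So (1) has the larger |CFSE|.

(1)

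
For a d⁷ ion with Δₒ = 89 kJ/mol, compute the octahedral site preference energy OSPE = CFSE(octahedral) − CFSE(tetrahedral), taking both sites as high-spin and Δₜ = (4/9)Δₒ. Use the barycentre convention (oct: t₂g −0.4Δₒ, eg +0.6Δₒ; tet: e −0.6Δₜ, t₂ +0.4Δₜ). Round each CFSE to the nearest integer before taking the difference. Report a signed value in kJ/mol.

Octahedral (high-spin): t₂g⁵ eg², CFSE = 5(−0.4) + 2(+0.6) = -0.8Δₒ = -0.8 × 89 = -71 kJ/mol.
In a tetrahedral site the filling is e⁴ t₂³: CFSE(tet) = -1.2Δₜ = -1.2 × (4/9)(89) = -47 kJ/mol.
Subtracting, OSPE = -71 − (-47) = -24 kJ/mol.

-24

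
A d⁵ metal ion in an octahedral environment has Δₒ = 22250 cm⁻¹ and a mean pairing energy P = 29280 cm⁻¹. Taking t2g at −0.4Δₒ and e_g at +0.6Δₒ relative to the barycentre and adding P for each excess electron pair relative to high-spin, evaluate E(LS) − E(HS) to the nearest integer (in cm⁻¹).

14060

In the high-spin limit (t2g^3 e_g^2) the orbital term is 0.0Δₒ = 0 cm⁻¹, with no excess pairing.
Low-spin t2g^5 e_g^0 gives -2.0Δₒ = -44500 cm⁻¹, but forming 2 extra pairs costs 2P = 58560 cm⁻¹, so E(LS) = -44500 + 58560 = 14060 cm⁻¹.
E(LS) − E(HS) = 14060 − (0) = 14060 cm⁻¹.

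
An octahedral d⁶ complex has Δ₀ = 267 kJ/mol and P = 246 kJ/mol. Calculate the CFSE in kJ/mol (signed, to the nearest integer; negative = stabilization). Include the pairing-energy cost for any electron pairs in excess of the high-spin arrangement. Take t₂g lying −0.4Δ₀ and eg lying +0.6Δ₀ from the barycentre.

-149

Here Δ₀ > P (267 > 246), so the low-spin state is favoured.
That gives t₂g⁶ eg⁰.
Orbital CFSE = -2.4Δ₀ = -2.4 × 267 = -641 kJ/mol.
Excess pairs vs high-spin: 3 − 1 = 2; pairing cost = +492 kJ/mol.
Net CFSE = -641 + 492 = -149 kJ/mol.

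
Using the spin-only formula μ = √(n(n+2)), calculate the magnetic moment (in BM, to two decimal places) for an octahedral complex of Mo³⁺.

3.87 BM

Mo³⁺: group 6, so d-count = 6 − 3 = 3.
Configuration: t2g^3 e_g^0 → 3 unpaired electrons.
μ(spin-only) = √[3(3+2)] = √15 ≈ 3.87 BM.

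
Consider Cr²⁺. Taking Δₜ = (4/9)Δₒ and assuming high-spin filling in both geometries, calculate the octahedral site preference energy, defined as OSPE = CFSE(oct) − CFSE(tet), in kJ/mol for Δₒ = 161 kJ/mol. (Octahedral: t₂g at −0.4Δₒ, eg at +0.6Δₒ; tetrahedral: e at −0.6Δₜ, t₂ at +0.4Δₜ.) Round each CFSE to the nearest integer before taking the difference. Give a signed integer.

Cr sits in group 6; removing 2 electrons leaves Cr²⁺ with 6 − 2 = 4 d electrons.
In an octahedral site d⁴ (HS) is t2g^3 e_g^1, giving CFSE(oct) = -0.6Δₒ = -97 kJ/mol.
In a tetrahedral site the filling is e^2 t2^2: CFSE(tet) = -0.4Δₜ = -0.4 × (4/9)(161) = -29 kJ/mol.
Subtracting, OSPE = -97 − (-29) = -68 kJ/mol.

-68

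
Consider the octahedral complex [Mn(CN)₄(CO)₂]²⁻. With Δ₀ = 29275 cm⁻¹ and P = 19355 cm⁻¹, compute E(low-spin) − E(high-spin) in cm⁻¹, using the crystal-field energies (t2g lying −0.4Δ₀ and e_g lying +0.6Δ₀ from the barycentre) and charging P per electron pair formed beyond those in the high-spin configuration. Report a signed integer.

Ligand charges: 4×(-1) from CN⁻ and 2×(+0) from CO sum to -4; with overall charge -2, Mn is +2.
Group 7 minus oxidation state +2 gives a d⁵ configuration for Mn²⁺.
High-spin: t2g^3 e_g^2, CFSE = 0.0Δ₀ = 0 cm⁻¹.
Low-spin t2g^5 e_g^0 gives -2.0Δ₀ = -58550 cm⁻¹, but forming 2 extra pairs costs 2P = 38710 cm⁻¹, so E(LS) = -58550 + 38710 = -19840 cm⁻¹.
E(LS) − E(HS) = -19840 − (0) = -19840 cm⁻¹.

-19840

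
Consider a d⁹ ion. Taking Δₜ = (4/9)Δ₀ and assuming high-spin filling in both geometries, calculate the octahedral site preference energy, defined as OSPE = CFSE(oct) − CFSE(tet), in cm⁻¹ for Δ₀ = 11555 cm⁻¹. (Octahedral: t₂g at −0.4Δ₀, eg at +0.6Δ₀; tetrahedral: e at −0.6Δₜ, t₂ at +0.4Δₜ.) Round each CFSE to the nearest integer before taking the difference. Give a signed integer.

-4879

Octahedral high-spin t2g^6 e_g^3: CFSE = -0.6 × 11555 = -6933 cm⁻¹.
Tetrahedral e^4 t2^5 gives -0.4Δₜ = -0.4 × (4/9) × 11555 = -2054 cm⁻¹.
OSPE = CFSE(oct) − CFSE(tet) = -6933 − (-2054) = -4879 cm⁻¹.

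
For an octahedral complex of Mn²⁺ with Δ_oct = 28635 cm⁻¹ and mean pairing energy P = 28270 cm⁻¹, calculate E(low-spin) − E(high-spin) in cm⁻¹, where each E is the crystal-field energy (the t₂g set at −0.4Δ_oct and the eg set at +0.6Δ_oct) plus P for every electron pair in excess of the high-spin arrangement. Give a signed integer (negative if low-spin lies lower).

Mn²⁺: group 7, so d-count = 7 − 2 = 5.
High-spin d⁵ fills as t₂g³ eg² with CFSE 3(−0.4) + 2(+0.6) = 0.0Δ_oct = 0 cm⁻¹.
Low-spin: t₂g⁵ eg⁰, orbital CFSE = -2.0Δ_oct = -57270 cm⁻¹; plus 2 excess pairs × P = +56540 cm⁻¹; total -730 cm⁻¹.
E(LS) − E(HS) = -730 − (0) = -730 cm⁻¹.

-730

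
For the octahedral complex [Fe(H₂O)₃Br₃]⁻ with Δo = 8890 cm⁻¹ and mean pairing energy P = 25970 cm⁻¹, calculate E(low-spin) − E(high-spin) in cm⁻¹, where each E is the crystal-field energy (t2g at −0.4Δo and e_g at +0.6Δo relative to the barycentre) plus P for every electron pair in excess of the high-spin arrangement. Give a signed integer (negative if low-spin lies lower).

Ligand charges: 3×(+0) from H₂O and 3×(-1) from Br⁻ sum to -3; with overall charge -1, Fe is +2.
Fe²⁺: group 8, so d-count = 8 − 2 = 6.
High-spin d⁶ fills as t2g^4 e_g^2 with CFSE 4(−0.4) + 2(+0.6) = -0.4Δo = -3556 cm⁻¹.
Low-spin: t2g^6 e_g^0, orbital CFSE = -2.4Δo = -21336 cm⁻¹; plus 2 excess pairs × P = +51940 cm⁻¹; total 30604 cm⁻¹.
Thus E(LS) − E(HS) = 34160 cm⁻¹.

34160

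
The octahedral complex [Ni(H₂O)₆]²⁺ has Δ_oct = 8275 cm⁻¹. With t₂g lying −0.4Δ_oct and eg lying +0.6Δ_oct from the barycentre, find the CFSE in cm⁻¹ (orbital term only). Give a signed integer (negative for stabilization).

H₂O is neutral, so the +2 overall charge sits on Ni: oxidation state +2.
Ni sits in group 10; removing 2 electrons leaves Ni²⁺ with 10 − 2 = 8 d electrons.
Configuration: t₂g⁶ eg².
The orbital stabilization is -1.2Δ_oct = -1.2 × 8275 = -9930 cm⁻¹.

-9930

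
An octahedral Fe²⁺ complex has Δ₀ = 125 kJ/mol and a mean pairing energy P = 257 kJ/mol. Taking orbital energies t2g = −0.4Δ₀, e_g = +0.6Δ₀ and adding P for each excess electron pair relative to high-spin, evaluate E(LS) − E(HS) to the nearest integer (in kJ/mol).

264

Fe²⁺: group 8, so d-count = 8 − 2 = 6.
High-spin d⁶ fills as t2g^4 e_g^2 with CFSE 4(−0.4) + 2(+0.6) = -0.4Δ₀ = -50 kJ/mol.
Low-spin t2g^6 e_g^0 gives -2.4Δ₀ = -300 kJ/mol, but forming 2 extra pairs costs 2P = 514 kJ/mol, so E(LS) = -300 + 514 = 214 kJ/mol.
Thus E(LS) − E(HS) = 264 kJ/mol.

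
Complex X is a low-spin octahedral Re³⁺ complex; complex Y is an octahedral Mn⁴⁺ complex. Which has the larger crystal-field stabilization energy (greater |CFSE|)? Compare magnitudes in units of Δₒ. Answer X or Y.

X: Re is in group 7, so Re³⁺ is d⁴ (7 − 3 = 4); t2g^4 e_g^0, CFSE = -1.6Δₒ.
Y: Group 7 minus oxidation state +4 gives a d³ configuration for Mn⁴⁺; t₂g³ eg⁰, CFSE = -1.2Δₒ.
So X has the larger |CFSE|.

X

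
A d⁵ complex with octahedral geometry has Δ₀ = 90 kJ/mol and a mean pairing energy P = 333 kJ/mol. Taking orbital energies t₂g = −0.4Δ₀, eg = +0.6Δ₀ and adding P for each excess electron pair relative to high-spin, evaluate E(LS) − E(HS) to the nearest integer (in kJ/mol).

486

High-spin d⁵ fills as t₂g³ eg² with CFSE 3(−0.4) + 2(+0.6) = 0.0Δ₀ = 0 kJ/mol.
Low-spin: t₂g⁵ eg⁰, orbital CFSE = -2.0Δ₀ = -180 kJ/mol; plus 2 excess pairs × P = +666 kJ/mol; total 486 kJ/mol.
Thus E(LS) − E(HS) = 486 kJ/mol.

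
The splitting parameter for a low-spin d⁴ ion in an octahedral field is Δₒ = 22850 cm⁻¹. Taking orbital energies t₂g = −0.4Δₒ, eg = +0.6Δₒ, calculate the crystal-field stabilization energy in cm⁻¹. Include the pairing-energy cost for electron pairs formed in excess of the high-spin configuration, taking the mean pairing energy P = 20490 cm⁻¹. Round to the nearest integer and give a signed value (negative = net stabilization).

-16070

Electron filling gives t₂g⁴ eg⁰.
The orbital stabilization is -1.6Δₒ = -1.6 × 22850 = -36560 cm⁻¹.
High-spin d⁴ would be t₂g³ eg¹ with 0 pairs; low-spin has 1, so 1 excess pair costs +1P = +20490 cm⁻¹.
Net CFSE = -36560 + 20490 = -16070 cm⁻¹.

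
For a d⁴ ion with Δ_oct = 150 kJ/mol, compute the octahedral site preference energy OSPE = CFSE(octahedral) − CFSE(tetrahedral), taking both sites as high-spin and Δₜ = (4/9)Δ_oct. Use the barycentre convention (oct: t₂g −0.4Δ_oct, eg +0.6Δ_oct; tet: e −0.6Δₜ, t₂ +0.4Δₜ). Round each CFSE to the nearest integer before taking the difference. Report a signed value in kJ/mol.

Octahedral high-spin t2g^3 e_g^1: CFSE = -0.6 × 150 = -90 kJ/mol.
Tetrahedral e^2 t2^2 gives -0.4Δₜ = -0.4 × (4/9) × 150 = -27 kJ/mol.
OSPE = -90 − (-27) = -63 kJ/mol.

-63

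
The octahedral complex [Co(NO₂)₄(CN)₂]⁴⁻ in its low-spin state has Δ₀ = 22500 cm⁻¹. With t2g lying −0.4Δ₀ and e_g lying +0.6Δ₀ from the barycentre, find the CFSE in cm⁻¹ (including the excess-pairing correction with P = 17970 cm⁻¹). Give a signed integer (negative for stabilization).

-22530

Ligand charges: 4×(-1) from NO₂⁻ and 2×(-1) from CN⁻ sum to -6; with overall charge -4, Co is +2.
Co sits in group 9; removing 2 electrons leaves Co²⁺ with 9 − 2 = 7 d electrons.
The d⁷ electrons fill as t2g^6 e_g^1.
CFSE(orbital) = 6×(-0.4Δ₀) + 1×(0.6Δ₀) = -1.8Δ₀; with Δ₀ = 22500 cm⁻¹ that is -40500 cm⁻¹.
Pairing penalty: 3 pairs vs 2 in the high-spin reference → 1 extra × P = 17970 cm⁻¹.
Net CFSE = -40500 + 17970 = -22530 cm⁻¹.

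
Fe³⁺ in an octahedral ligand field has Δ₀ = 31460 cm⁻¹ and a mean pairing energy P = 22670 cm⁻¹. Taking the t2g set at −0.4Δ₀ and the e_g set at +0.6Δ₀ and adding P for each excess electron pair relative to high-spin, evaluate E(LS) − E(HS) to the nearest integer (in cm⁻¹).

-17580

Fe sits in group 8; removing 3 electrons leaves Fe³⁺ with 8 − 3 = 5 d electrons.
In the high-spin limit (t2g^3 e_g^2) the orbital term is 0.0Δ₀ = 0 cm⁻¹, with no excess pairing.
Low-spin: t2g^5 e_g^0, orbital CFSE = -2.0Δ₀ = -62920 cm⁻¹; plus 2 excess pairs × P = +45340 cm⁻¹; total -17580 cm⁻¹.
The difference is -17580 − (0) = -17580 cm⁻¹, so low-spin lies lower.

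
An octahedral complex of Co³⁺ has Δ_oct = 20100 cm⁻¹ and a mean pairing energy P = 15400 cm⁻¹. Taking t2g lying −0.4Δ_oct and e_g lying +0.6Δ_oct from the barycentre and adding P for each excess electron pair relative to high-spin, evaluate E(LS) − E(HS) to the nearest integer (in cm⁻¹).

Co³⁺: group 9, so d-count = 9 − 3 = 6.
High-spin: t2g^4 e_g^2, CFSE = -0.4Δ_oct = -8040 cm⁻¹.
Low-spin t2g^6 e_g^0 gives -2.4Δ_oct = -48240 cm⁻¹, but forming 2 extra pairs costs 2P = 30800 cm⁻¹, so E(LS) = -48240 + 30800 = -17440 cm⁻¹.
The difference is -17440 − (-8040) = -9400 cm⁻¹, so low-spin lies lower.

-9400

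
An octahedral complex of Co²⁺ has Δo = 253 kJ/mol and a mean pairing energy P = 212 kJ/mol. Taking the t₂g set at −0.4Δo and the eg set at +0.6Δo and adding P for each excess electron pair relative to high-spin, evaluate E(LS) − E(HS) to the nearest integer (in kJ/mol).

Co²⁺: group 9, so d-count = 9 − 2 = 7.
High-spin d⁷ fills as t₂g⁵ eg² with CFSE 5(−0.4) + 2(+0.6) = -0.8Δo = -202 kJ/mol.
Low-spin: t₂g⁶ eg¹, orbital CFSE = -1.8Δo = -455 kJ/mol; plus 1 excess pair × P = +212 kJ/mol; total -243 kJ/mol.
E(LS) − E(HS) = -243 − (-202) = -41 kJ/mol.

-41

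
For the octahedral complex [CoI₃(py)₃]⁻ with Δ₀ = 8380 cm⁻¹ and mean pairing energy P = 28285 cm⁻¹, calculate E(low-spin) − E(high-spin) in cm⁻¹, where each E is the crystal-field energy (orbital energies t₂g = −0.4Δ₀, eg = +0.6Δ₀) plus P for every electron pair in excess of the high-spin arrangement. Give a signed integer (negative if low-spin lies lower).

Ligand charges: 3×(-1) from I⁻ and 3×(+0) from py sum to -3; with overall charge -1, Co is +2.
Co sits in group 9; removing 2 electrons leaves Co²⁺ with 9 − 2 = 7 d electrons.
In the high-spin limit (t₂g⁵ eg²) the orbital term is -0.8Δ₀ = -6704 cm⁻¹, with no excess pairing.
Low-spin t₂g⁶ eg¹ gives -1.8Δ₀ = -15084 cm⁻¹, but forming 1 extra pair costs 1P = 28285 cm⁻¹, so E(LS) = -15084 + 28285 = 13201 cm⁻¹.
E(LS) − E(HS) = 13201 − (-6704) = 19905 cm⁻¹.

19905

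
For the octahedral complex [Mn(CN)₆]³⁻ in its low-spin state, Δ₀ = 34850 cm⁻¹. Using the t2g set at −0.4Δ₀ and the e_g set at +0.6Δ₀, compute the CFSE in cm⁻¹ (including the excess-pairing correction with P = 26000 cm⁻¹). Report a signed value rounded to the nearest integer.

-29760

Each CN⁻ contributes -1; 6 × (-1) = -6. With overall charge -3, Mn is in the +3 oxidation state.
Group 7 minus oxidation state +3 gives a d⁴ configuration for Mn³⁺.
Electron filling gives t2g^4 e_g^0.
The orbital stabilization is -1.6Δ₀ = -1.6 × 34850 = -55760 cm⁻¹.
High-spin d⁴ would be t2g^3 e_g^1 with 0 pairs; low-spin has 1, so 1 excess pair costs +1P = +26000 cm⁻¹.
Combining: -55760 + 26000 = -29760 cm⁻¹.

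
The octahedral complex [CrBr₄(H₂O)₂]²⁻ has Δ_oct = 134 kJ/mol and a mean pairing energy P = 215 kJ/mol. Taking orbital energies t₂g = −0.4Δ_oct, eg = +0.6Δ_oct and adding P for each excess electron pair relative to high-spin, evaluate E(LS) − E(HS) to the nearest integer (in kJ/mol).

81

Ligand charges: 4×(-1) from Br⁻ and 2×(+0) from H₂O sum to -4; with overall charge -2, Cr is +2.
Cr²⁺: group 6, so d-count = 6 − 2 = 4.
High-spin d⁴ fills as t₂g³ eg¹ with CFSE 3(−0.4) + 1(+0.6) = -0.6Δ_oct = -80 kJ/mol.
For low-spin the configuration is t₂g⁴ eg⁰: orbital energy -1.6 × 134 = -214 kJ/mol, and 1 additional pair relative to high-spin adds 215 kJ/mol, giving 1 kJ/mol.
Thus E(LS) − E(HS) = 81 kJ/mol.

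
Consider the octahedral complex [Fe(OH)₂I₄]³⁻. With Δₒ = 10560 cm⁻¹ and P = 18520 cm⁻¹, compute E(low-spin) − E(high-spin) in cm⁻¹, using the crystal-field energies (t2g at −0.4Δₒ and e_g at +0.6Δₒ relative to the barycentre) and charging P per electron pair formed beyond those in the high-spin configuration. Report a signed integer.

Ligand charges: 2×(-1) from OH⁻ and 4×(-1) from I⁻ sum to -6; with overall charge -3, Fe is +3.
Fe is in group 8, so Fe³⁺ is d⁵ (8 − 3 = 5).
In the high-spin limit (t2g^3 e_g^2) the orbital term is 0.0Δₒ = 0 cm⁻¹, with no excess pairing.
Low-spin t2g^5 e_g^0 gives -2.0Δₒ = -21120 cm⁻¹, but forming 2 extra pairs costs 2P = 37040 cm⁻¹, so E(LS) = -21120 + 37040 = 15920 cm⁻¹.
E(LS) − E(HS) = 15920 − (0) = 15920 cm⁻¹.

15920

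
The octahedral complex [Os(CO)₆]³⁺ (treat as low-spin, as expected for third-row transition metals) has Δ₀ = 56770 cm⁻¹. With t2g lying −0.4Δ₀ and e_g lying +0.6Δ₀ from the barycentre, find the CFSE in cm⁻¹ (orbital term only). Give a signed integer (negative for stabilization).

CO is neutral, so the +3 overall charge sits on Os: oxidation state +3.
Os³⁺: group 8, so d-count = 8 − 3 = 5.
The d⁵ electrons fill as t2g^5 e_g^0.
Orbital CFSE = 5(-0.4) + 0(0.6) = -2.0Δ₀ = -2.0 × 56770 = -113540 cm⁻¹.

-113540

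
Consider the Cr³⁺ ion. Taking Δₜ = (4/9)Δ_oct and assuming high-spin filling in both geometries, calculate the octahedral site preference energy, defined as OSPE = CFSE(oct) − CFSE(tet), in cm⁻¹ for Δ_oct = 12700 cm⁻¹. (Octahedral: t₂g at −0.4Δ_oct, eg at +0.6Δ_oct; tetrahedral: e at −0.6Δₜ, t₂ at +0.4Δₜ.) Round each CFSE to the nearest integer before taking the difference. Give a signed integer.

-10724

Group 6 minus oxidation state +3 gives a d³ configuration for Cr³⁺.
Octahedral (high-spin): t₂g³ eg⁰, CFSE = 3(−0.4) + 0(+0.6) = -1.2Δ_oct = -1.2 × 12700 = -15240 cm⁻¹.
Tetrahedral: e² t₂¹, CFSE = 2(−0.6) + 1(+0.4) = -0.8Δₜ = -0.8 × (4/9) × 12700 = -4516 cm⁻¹.
Subtracting, OSPE = -15240 − (-4516) = -10724 cm⁻¹.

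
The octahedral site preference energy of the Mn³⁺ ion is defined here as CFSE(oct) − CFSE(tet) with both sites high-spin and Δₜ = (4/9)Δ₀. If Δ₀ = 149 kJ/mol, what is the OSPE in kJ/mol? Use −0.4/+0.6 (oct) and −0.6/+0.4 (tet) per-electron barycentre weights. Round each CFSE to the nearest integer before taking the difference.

-63

Mn³⁺: group 7, so d-count = 7 − 3 = 4.
Octahedral high-spin t₂g³ eg¹: CFSE = -0.6 × 149 = -89 kJ/mol.
In a tetrahedral site the filling is e² t₂²: CFSE(tet) = -0.4Δₜ = -0.4 × (4/9)(149) = -26 kJ/mol.
Subtracting, OSPE = -89 − (-26) = -63 kJ/mol.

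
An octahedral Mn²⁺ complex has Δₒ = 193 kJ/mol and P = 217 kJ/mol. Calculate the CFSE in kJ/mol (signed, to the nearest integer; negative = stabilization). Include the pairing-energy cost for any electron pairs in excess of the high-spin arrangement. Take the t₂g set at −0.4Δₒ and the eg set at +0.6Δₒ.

0

Mn is in group 7, so Mn²⁺ is d⁵ (7 − 2 = 5).
With Δₒ < P the complex is high-spin.
Configuration: t₂g³ eg².
Orbital CFSE = 0.0Δₒ = 0.0 × 193 = 0 kJ/mol.
High-spin has no excess pairs, so no pairing correction applies.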